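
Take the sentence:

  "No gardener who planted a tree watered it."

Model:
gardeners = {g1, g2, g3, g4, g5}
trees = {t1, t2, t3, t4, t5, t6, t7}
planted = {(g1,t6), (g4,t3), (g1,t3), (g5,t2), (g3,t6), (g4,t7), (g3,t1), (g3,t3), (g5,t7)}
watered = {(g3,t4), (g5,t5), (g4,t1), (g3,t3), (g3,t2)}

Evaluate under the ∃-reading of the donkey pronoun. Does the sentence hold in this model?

"it" takes "a tree" as antecedent — a donkey pronoun bound across the clause boundary.
Truth condition: for no (g,t) with planted(g,t) does watered(g,t) hold.
Restrictor pairs — does the scope hold? (g1,t3):fails  (g1,t6):fails  (g3,t1):fails  (g3,t3):holds  (g3,t6):fails  (g4,t3):fails  (g4,t7):fails  (g5,t2):fails  (g5,t7):fails
Scope holds for 1 pair(s), so the sentence is false.

False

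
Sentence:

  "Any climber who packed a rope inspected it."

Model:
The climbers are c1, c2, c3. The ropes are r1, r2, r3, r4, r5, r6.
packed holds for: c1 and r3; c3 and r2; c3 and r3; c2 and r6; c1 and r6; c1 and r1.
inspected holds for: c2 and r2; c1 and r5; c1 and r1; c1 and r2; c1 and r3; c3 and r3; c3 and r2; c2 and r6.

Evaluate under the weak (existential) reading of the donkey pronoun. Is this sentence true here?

"it" takes "a rope" as antecedent — a donkey pronoun bound across the clause boundary.
Weak reading: every climber c with some packed-rope has at least one packed-rope r such that inspected(c,r).
Per climber: c1:✓  c2:✓  c3:✓
Every climber in the restrictor has a witness.

True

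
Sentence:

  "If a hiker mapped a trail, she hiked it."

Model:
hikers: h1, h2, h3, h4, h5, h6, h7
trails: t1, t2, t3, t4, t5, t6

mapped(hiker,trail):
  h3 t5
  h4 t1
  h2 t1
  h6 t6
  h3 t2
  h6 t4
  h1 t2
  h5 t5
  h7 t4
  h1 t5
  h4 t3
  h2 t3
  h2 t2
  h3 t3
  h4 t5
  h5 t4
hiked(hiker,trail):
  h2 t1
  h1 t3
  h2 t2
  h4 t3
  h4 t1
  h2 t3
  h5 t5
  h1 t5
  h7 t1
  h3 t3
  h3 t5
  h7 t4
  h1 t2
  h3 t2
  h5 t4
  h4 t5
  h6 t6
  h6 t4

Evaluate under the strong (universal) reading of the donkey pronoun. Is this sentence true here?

True

"it" takes "a trail" as antecedent — a donkey pronoun bound across the clause boundary.
Strong reading: for every (h,t) with mapped(h,t), hiked(h,t).
Restrictor pairs: (h1,t2) ✓  (h1,t5) ✓  (h2,t1) ✓  (h2,t2) ✓  (h2,t3) ✓  (h3,t2) ✓  (h3,t3) ✓  (h3,t5) ✓  (h4,t1) ✓  (h4,t3) ✓  (h4,t5) ✓  (h5,t4) ✓  (h5,t5) ✓  (h6,t4) ✓  (h6,t6) ✓  (h7,t4) ✓
Every restrictor pair satisfies the scope.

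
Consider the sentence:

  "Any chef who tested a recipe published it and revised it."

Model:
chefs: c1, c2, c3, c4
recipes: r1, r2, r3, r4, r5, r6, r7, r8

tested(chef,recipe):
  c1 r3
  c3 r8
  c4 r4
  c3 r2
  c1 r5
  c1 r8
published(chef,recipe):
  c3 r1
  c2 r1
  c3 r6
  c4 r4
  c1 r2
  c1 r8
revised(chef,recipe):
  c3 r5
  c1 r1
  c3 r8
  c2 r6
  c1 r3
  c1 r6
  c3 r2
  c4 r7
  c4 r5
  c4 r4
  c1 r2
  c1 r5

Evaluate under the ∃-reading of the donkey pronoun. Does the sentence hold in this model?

False

"it" takes "a recipe" as antecedent — a donkey pronoun bound across the clause boundary.
Weak reading: every chef c with some tested-recipe has at least one tested-recipe r such that published(c,r) ∧ revised(c,r).
Per chef: c1:✗  c3:✗  c4:✓
c1 has no witness among its tested-recipes.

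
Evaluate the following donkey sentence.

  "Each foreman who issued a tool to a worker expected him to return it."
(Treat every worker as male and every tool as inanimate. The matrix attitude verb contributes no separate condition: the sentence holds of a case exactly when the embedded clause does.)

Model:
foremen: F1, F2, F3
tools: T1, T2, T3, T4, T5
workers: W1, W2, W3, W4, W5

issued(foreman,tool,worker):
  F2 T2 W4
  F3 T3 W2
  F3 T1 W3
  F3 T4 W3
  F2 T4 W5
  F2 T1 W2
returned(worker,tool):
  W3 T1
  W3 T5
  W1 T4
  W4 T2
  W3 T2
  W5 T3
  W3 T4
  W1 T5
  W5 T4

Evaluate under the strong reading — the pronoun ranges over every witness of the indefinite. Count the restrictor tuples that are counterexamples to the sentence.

2

"him" takes "a worker" as antecedent and "it" takes "a tool"; both are donkey pronouns co-varying with the restrictor.
Strong reading: for every (f,t,w) with issued(f,t,w), returned(w,t).
Restrictor triples: (F2,T1,W2)→returned(W2,T1) ✗  (F2,T2,W4)→returned(W4,T2) ✓  (F2,T4,W5)→returned(W5,T4) ✓  (F3,T1,W3)→returned(W3,T1) ✓  (F3,T3,W2)→returned(W2,T3) ✗  (F3,T4,W3)→returned(W3,T4) ✓
Counterexamples (restrictor triples failing the scope): 2.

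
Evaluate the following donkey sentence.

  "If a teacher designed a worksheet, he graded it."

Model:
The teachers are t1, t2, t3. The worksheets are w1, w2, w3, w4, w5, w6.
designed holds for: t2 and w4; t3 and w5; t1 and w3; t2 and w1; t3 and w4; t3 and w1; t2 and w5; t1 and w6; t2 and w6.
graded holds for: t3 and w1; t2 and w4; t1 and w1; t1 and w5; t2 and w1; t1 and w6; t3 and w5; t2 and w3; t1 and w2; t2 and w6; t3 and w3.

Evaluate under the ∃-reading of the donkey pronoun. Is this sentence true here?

True

"it" takes "a worksheet" as antecedent — a donkey pronoun bound across the clause boundary.
Weak reading: every teacher t with some designed-worksheet has at least one designed-worksheet w such that graded(t,w).
Per teacher: t1:✓  t2:✓  t3:✓
Every teacher in the restrictor has a witness.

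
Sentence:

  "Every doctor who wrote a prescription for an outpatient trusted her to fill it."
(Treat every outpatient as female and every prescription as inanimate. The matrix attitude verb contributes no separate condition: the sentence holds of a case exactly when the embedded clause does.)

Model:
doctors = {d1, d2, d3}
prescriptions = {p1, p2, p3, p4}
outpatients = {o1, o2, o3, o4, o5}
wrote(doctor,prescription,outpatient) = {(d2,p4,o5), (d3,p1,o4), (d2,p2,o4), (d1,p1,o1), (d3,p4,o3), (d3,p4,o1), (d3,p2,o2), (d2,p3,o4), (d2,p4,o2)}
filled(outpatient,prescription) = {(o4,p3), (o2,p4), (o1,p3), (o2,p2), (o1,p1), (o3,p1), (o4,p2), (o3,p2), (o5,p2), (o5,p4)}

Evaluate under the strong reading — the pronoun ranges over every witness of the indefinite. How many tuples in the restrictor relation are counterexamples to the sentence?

3

"her" takes "an outpatient" as antecedent and "it" takes "a prescription"; both are donkey pronouns co-varying with the restrictor.
Strong reading: for every (d,p,o) with wrote(d,p,o), filled(o,p).
Restrictor triples: (d1,p1,o1)→filled(o1,p1) ✓  (d2,p2,o4)→filled(o4,p2) ✓  (d2,p3,o4)→filled(o4,p3) ✓  (d2,p4,o2)→filled(o2,p4) ✓  (d2,p4,o5)→filled(o5,p4) ✓  (d3,p1,o4)→filled(o4,p1) ✗  (d3,p2,o2)→filled(o2,p2) ✓  (d3,p4,o1)→filled(o1,p4) ✗  (d3,p4,o3)→filled(o3,p4) ✗
Counterexamples (restrictor triples failing the scope): 3.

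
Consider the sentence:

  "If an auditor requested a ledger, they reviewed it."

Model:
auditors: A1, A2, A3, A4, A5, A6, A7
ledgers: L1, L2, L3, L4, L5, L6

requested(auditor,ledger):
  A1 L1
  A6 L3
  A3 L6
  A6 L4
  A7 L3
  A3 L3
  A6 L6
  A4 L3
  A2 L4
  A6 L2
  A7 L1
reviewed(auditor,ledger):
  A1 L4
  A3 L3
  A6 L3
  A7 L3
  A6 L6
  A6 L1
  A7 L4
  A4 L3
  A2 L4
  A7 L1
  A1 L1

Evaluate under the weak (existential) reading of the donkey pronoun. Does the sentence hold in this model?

True

"it" takes "a ledger" as antecedent — a donkey pronoun bound across the clause boundary.
Weak reading: every auditor a with some requested-ledger has at least one requested-ledger l such that reviewed(a,l).
Per auditor: A1:✓  A2:✓  A3:✓  A4:✓  A6:✓  A7:✓
Every auditor in the restrictor has a witness.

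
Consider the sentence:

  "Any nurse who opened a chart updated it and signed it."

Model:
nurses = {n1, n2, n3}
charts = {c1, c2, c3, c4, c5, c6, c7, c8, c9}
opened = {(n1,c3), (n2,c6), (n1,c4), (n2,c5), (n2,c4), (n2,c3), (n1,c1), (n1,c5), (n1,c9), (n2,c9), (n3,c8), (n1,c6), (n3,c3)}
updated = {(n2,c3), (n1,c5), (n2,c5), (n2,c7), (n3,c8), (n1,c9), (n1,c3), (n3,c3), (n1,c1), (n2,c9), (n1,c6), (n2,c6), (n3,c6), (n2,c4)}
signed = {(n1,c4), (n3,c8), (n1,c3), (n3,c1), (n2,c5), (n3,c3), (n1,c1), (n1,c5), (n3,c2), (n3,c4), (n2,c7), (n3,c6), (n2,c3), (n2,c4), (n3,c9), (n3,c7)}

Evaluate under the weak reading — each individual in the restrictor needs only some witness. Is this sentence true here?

True

"it" takes "a chart" as antecedent — a donkey pronoun bound across the clause boundary.
Weak reading: every nurse n with some opened-chart has at least one opened-chart c such that updated(n,c) ∧ signed(n,c).
Per nurse: n1:✓  n2:✓  n3:✓
Every nurse in the restrictor has a witness.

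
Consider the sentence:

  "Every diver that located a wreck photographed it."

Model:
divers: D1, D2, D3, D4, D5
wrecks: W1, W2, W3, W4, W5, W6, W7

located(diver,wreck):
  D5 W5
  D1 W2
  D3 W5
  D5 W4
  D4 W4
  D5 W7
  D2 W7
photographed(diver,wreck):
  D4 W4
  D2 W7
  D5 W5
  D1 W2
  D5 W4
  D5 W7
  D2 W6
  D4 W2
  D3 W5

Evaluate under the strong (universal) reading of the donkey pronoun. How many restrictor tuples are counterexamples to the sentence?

0

"it" takes "a wreck" as antecedent — a donkey pronoun bound across the clause boundary.
Strong reading: for every (d,w) with located(d,w), photographed(d,w).
Restrictor pairs: (D1,W2) ✓  (D2,W7) ✓  (D3,W5) ✓  (D4,W4) ✓  (D5,W4) ✓  (D5,W5) ✓  (D5,W7) ✓
Counterexamples (restrictor pairs failing the scope): 0.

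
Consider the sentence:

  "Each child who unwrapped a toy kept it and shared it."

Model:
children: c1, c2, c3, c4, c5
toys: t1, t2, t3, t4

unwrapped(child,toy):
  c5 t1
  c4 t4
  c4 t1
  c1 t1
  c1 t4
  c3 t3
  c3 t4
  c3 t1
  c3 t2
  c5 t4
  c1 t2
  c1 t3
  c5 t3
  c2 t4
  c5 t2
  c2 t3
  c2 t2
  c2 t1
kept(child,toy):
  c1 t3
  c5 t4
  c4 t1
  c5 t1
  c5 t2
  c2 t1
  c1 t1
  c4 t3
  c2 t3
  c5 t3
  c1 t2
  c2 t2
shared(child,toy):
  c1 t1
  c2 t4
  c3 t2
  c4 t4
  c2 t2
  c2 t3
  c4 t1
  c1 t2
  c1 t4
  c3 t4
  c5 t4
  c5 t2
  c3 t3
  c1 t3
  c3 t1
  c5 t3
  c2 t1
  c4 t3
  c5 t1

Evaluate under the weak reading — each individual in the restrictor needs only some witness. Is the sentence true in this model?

"it" takes "a toy" as antecedent — a donkey pronoun bound across the clause boundary.
Weak reading: every child c with some unwrapped-toy has at least one unwrapped-toy t such that kept(c,t) ∧ shared(c,t).
Per child: c1:✓  c2:✓  c3:✗  c4:✓  c5:✓
c3 has no witness among its unwrapped-toys.

False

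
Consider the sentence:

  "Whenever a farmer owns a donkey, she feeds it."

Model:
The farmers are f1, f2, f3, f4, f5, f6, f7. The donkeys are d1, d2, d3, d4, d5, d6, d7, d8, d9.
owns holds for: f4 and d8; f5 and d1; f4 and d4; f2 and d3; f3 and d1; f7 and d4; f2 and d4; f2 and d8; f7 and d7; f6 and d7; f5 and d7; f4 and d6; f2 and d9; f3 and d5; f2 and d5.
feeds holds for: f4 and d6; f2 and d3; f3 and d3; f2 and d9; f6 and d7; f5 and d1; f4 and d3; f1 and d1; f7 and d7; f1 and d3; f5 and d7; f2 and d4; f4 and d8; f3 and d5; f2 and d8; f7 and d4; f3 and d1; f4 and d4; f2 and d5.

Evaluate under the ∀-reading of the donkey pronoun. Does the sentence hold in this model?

True

"it" takes "a donkey" as antecedent — a donkey pronoun bound across the clause boundary.
Strong reading: for every (f,d) with owns(f,d), feeds(f,d).
Restrictor pairs: (f2,d3) ✓  (f2,d4) ✓  (f2,d5) ✓  (f2,d8) ✓  (f2,d9) ✓  (f3,d1) ✓  (f3,d5) ✓  (f4,d4) ✓  (f4,d6) ✓  (f4,d8) ✓  (f5,d1) ✓  (f5,d7) ✓  (f6,d7) ✓  (f7,d4) ✓  (f7,d7) ✓
Every restrictor pair satisfies the scope.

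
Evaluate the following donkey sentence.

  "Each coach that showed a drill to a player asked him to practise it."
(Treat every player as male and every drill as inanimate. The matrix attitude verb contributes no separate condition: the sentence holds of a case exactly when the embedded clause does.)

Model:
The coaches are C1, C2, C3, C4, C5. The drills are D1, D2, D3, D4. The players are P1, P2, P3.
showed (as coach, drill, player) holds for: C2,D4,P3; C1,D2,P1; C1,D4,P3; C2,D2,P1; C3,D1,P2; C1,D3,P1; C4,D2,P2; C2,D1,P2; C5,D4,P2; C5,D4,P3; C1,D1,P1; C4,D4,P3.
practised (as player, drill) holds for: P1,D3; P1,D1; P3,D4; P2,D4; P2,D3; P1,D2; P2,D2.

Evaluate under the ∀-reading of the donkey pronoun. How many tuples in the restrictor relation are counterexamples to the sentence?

2

"him" takes "a player" as antecedent and "it" takes "a drill"; both are donkey pronouns co-varying with the restrictor.
Strong reading: for every (c,d,p) with showed(c,d,p), practised(p,d).
Restrictor triples: (C1,D1,P1)→practised(P1,D1) ✓  (C1,D2,P1)→practised(P1,D2) ✓  (C1,D3,P1)→practised(P1,D3) ✓  (C1,D4,P3)→practised(P3,D4) ✓  (C2,D1,P2)→practised(P2,D1) ✗  (C2,D2,P1)→practised(P1,D2) ✓  (C2,D4,P3)→practised(P3,D4) ✓  (C3,D1,P2)→practised(P2,D1) ✗  (C4,D2,P2)→practised(P2,D2) ✓  (C4,D4,P3)→practised(P3,D4) ✓  (C5,D4,P2)→practised(P2,D4) ✓  (C5,D4,P3)→practised(P3,D4) ✓
Counterexamples (restrictor triples failing the scope): 2.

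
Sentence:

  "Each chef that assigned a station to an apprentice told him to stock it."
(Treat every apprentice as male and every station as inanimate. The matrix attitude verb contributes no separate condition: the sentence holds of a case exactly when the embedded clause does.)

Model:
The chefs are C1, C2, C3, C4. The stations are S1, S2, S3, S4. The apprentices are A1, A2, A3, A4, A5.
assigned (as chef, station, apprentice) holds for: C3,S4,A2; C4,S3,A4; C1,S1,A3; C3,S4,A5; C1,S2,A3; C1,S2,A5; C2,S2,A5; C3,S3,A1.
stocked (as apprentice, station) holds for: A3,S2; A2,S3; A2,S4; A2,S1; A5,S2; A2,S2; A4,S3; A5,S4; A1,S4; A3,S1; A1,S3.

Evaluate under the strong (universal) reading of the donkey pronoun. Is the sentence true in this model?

"him" takes "an apprentice" as antecedent and "it" takes "a station"; both are donkey pronouns co-varying with the restrictor.
Strong reading: for every (c,s,a) with assigned(c,s,a), stocked(a,s).
Restrictor triples: (C1,S1,A3)→stocked(A3,S1) ✓  (C1,S2,A3)→stocked(A3,S2) ✓  (C1,S2,A5)→stocked(A5,S2) ✓  (C2,S2,A5)→stocked(A5,S2) ✓  (C3,S3,A1)→stocked(A1,S3) ✓  (C3,S4,A2)→stocked(A2,S4) ✓  (C3,S4,A5)→stocked(A5,S4) ✓  (C4,S3,A4)→stocked(A4,S3) ✓
Every restrictor triple satisfies the scope.

True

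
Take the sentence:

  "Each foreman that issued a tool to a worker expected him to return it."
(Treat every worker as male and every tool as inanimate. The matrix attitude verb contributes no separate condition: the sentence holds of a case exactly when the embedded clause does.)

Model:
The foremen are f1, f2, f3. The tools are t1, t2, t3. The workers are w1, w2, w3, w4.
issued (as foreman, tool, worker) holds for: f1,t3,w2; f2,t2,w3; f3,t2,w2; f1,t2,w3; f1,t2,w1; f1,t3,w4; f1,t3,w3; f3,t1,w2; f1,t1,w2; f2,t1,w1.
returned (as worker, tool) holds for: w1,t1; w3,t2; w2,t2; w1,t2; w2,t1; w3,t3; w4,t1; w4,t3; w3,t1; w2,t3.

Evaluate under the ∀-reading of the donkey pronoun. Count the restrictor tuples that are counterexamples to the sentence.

"him" takes "a worker" as antecedent and "it" takes "a tool"; both are donkey pronouns co-varying with the restrictor.
Strong reading: for every (f,t,w) with issued(f,t,w), returned(w,t).
Restrictor triples: (f1,t1,w2)→returned(w2,t1) ✓  (f1,t2,w1)→returned(w1,t2) ✓  (f1,t2,w3)→returned(w3,t2) ✓  (f1,t3,w2)→returned(w2,t3) ✓  (f1,t3,w3)→returned(w3,t3) ✓  (f1,t3,w4)→returned(w4,t3) ✓  (f2,t1,w1)→returned(w1,t1) ✓  (f2,t2,w3)→returned(w3,t2) ✓  (f3,t1,w2)→returned(w2,t1) ✓  (f3,t2,w2)→returned(w2,t2) ✓
Counterexamples (restrictor triples failing the scope): 0.

0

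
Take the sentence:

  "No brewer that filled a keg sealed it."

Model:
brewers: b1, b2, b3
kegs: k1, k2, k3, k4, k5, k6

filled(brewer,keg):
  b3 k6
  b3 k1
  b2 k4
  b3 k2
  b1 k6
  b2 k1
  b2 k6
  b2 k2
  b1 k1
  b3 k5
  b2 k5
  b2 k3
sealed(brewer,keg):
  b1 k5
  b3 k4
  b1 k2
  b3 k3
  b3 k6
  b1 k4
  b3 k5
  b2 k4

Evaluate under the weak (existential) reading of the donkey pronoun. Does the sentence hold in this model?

"it" takes "a keg" as antecedent — a donkey pronoun bound across the clause boundary.
Truth condition: for no (b,k) with filled(b,k) does sealed(b,k) hold.
Restrictor pairs — does the scope hold? (b1,k1):fails  (b1,k6):fails  (b2,k1):fails  (b2,k2):fails  (b2,k3):fails  (b2,k4):holds  (b2,k5):fails  (b2,k6):fails  (b3,k1):fails  (b3,k2):fails  (b3,k5):holds  (b3,k6):holds
Scope holds for 3 pair(s), so the sentence is false.

False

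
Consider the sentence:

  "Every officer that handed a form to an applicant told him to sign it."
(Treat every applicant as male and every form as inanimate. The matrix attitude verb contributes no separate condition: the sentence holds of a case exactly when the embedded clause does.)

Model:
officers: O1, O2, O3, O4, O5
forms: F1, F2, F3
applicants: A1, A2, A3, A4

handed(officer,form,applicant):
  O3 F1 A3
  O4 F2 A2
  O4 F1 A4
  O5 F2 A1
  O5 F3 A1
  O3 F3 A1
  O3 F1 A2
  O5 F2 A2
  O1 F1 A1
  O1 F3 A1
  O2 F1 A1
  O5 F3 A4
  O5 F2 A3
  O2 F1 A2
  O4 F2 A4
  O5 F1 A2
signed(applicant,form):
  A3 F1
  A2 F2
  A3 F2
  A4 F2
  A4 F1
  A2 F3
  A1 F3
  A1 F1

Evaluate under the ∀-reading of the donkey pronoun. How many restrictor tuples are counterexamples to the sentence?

"him" takes "an applicant" as antecedent and "it" takes "a form"; both are donkey pronouns co-varying with the restrictor.
Strong reading: for every (o,f,a) with handed(o,f,a), signed(a,f).
Restrictor triples: (O1,F1,A1)→signed(A1,F1) ✓  (O1,F3,A1)→signed(A1,F3) ✓  (O2,F1,A1)→signed(A1,F1) ✓  (O2,F1,A2)→signed(A2,F1) ✗  (O3,F1,A2)→signed(A2,F1) ✗  (O3,F1,A3)→signed(A3,F1) ✓  (O3,F3,A1)→signed(A1,F3) ✓  (O4,F1,A4)→signed(A4,F1) ✓  (O4,F2,A2)→signed(A2,F2) ✓  (O4,F2,A4)→signed(A4,F2) ✓  (O5,F1,A2)→signed(A2,F1) ✗  (O5,F2,A1)→signed(A1,F2) ✗  (O5,F2,A2)→signed(A2,F2) ✓  (O5,F2,A3)→signed(A3,F2) ✓  (O5,F3,A1)→signed(A1,F3) ✓  (O5,F3,A4)→signed(A4,F3) ✗
Counterexamples (restrictor triples failing the scope): 5.

5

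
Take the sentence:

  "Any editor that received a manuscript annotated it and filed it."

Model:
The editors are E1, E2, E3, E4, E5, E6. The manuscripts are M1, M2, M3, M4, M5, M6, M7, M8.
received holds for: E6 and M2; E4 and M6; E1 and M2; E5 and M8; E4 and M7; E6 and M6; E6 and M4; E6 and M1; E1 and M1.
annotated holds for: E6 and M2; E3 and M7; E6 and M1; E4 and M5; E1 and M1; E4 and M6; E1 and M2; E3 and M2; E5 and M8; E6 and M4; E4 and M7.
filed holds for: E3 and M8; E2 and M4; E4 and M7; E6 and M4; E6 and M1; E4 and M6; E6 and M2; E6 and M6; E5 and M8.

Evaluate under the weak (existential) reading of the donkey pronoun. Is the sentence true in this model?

False

"it" takes "a manuscript" as antecedent — a donkey pronoun bound across the clause boundary.
Weak reading: every editor e with some received-manuscript has at least one received-manuscript m such that annotated(e,m) ∧ filed(e,m).
Per editor: E1:✗  E4:✓  E5:✓  E6:✓
E1 has no witness among its received-manuscripts.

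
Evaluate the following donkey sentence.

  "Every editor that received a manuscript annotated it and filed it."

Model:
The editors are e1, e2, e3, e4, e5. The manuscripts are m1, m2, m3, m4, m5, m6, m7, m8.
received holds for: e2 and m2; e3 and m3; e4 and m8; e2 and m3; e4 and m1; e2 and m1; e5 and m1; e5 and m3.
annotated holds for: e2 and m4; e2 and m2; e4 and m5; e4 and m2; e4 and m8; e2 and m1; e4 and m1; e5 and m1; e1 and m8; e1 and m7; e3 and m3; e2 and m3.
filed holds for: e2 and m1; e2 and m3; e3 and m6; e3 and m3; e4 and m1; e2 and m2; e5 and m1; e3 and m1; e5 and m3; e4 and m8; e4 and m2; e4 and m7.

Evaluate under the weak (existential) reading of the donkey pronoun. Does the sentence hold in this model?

True

"it" takes "a manuscript" as antecedent — a donkey pronoun bound across the clause boundary.
Weak reading: every editor e with some received-manuscript has at least one received-manuscript m such that annotated(e,m) ∧ filed(e,m).
Per editor: e2:✓  e3:✓  e4:✓  e5:✓
Every editor in the restrictor has a witness.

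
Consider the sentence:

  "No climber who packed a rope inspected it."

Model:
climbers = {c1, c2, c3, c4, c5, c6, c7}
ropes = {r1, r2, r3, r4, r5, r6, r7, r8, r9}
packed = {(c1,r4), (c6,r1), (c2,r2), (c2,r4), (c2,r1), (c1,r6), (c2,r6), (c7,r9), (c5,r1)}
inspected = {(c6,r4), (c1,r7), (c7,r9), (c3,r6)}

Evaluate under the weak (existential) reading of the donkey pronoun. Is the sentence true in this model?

False

"it" takes "a rope" as antecedent — a donkey pronoun bound across the clause boundary.
Truth condition: for no (c,r) with packed(c,r) does inspected(c,r) hold.
Restrictor pairs — does the scope hold? (c1,r4):fails  (c1,r6):fails  (c2,r1):fails  (c2,r2):fails  (c2,r4):fails  (c2,r6):fails  (c5,r1):fails  (c6,r1):fails  (c7,r9):holds
Scope holds for 1 pair(s), so the sentence is false.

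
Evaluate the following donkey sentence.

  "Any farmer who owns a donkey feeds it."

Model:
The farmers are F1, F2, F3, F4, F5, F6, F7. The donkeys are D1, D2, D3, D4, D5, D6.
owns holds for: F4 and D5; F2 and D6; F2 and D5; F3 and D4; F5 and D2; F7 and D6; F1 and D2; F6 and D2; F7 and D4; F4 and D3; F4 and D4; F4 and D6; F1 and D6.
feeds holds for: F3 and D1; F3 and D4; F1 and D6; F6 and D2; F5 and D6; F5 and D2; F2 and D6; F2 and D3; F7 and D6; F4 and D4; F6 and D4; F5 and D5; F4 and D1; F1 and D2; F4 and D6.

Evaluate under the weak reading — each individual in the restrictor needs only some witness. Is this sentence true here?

True

"it" takes "a donkey" as antecedent — a donkey pronoun bound across the clause boundary.
Weak reading: every farmer f with some owns-donkey has at least one owns-donkey d such that feeds(f,d).
Per farmer: F1:✓  F2:✓  F3:✓  F4:✓  F5:✓  F6:✓  F7:✓
Every farmer in the restrictor has a witness.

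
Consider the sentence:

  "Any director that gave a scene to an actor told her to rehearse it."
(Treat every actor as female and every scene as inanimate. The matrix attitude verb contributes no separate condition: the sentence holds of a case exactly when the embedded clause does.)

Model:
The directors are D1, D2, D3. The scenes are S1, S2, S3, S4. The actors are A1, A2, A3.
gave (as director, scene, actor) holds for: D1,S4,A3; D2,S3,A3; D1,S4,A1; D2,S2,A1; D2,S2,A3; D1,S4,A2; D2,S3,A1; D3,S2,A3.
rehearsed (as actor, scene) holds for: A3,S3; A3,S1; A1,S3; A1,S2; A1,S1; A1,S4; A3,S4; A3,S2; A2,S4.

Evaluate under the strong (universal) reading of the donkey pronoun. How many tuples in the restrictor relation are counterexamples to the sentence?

"her" takes "an actor" as antecedent and "it" takes "a scene"; both are donkey pronouns co-varying with the restrictor.
Strong reading: for every (d,s,a) with gave(d,s,a), rehearsed(a,s).
Restrictor triples: (D1,S4,A1)→rehearsed(A1,S4) ✓  (D1,S4,A2)→rehearsed(A2,S4) ✓  (D1,S4,A3)→rehearsed(A3,S4) ✓  (D2,S2,A1)→rehearsed(A1,S2) ✓  (D2,S2,A3)→rehearsed(A3,S2) ✓  (D2,S3,A1)→rehearsed(A1,S3) ✓  (D2,S3,A3)→rehearsed(A3,S3) ✓  (D3,S2,A3)→rehearsed(A3,S2) ✓
Counterexamples (restrictor triples failing the scope): 0.

0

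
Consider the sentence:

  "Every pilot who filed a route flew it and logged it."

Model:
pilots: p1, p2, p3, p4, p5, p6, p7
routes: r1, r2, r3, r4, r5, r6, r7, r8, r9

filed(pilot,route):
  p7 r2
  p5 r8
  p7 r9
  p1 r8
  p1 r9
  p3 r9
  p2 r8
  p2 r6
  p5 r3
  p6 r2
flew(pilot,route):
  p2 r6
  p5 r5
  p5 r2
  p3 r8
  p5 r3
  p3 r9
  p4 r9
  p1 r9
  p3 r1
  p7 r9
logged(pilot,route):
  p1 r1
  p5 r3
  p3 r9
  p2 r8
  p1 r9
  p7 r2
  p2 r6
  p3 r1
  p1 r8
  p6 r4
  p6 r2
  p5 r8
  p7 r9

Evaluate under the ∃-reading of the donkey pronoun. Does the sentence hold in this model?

"it" takes "a route" as antecedent — a donkey pronoun bound across the clause boundary.
Weak reading: every pilot p with some filed-route has at least one filed-route r such that flew(p,r) ∧ logged(p,r).
Per pilot: p1:✓  p2:✓  p3:✓  p5:✓  p6:✗  p7:✓
p6 has no witness among its filed-routes.

False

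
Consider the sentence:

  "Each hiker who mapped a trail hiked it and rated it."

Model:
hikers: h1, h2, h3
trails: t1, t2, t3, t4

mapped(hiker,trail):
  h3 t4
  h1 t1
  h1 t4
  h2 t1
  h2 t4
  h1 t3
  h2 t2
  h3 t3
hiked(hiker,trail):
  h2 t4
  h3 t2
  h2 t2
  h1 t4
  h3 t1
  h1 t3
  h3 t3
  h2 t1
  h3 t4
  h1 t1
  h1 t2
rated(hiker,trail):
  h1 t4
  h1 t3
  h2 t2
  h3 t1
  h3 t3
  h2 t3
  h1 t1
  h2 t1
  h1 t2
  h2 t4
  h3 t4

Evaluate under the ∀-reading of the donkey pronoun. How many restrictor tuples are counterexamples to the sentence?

"it" takes "a trail" as antecedent — a donkey pronoun bound across the clause boundary.
Strong reading: for every (h,t) with mapped(h,t), hiked(h,t) ∧ rated(h,t).
Restrictor pairs: (h1,t1) ✓  (h1,t3) ✓  (h1,t4) ✓  (h2,t1) ✓  (h2,t2) ✓  (h2,t4) ✓  (h3,t3) ✓  (h3,t4) ✓
Counterexamples (restrictor pairs failing the scope): 0.

0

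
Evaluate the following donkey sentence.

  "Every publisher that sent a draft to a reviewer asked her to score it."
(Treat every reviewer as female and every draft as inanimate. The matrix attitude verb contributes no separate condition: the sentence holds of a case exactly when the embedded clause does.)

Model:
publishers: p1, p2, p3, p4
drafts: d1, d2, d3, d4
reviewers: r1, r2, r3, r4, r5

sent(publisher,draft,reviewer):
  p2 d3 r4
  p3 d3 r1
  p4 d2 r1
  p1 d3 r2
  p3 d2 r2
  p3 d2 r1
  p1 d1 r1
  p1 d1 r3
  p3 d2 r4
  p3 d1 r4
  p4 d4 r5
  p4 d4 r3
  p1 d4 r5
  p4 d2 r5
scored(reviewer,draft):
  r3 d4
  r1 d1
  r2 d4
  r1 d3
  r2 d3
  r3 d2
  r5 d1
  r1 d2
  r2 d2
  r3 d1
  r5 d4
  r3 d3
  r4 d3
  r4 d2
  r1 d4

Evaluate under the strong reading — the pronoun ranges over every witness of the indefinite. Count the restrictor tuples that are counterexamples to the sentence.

"her" takes "a reviewer" as antecedent and "it" takes "a draft"; both are donkey pronouns co-varying with the restrictor.
Strong reading: for every (p,d,r) with sent(p,d,r), scored(r,d).
Restrictor triples: (p1,d1,r1)→scored(r1,d1) ✓  (p1,d1,r3)→scored(r3,d1) ✓  (p1,d3,r2)→scored(r2,d3) ✓  (p1,d4,r5)→scored(r5,d4) ✓  (p2,d3,r4)→scored(r4,d3) ✓  (p3,d1,r4)→scored(r4,d1) ✗  (p3,d2,r1)→scored(r1,d2) ✓  (p3,d2,r2)→scored(r2,d2) ✓  (p3,d2,r4)→scored(r4,d2) ✓  (p3,d3,r1)→scored(r1,d3) ✓  (p4,d2,r1)→scored(r1,d2) ✓  (p4,d2,r5)→scored(r5,d2) ✗  (p4,d4,r3)→scored(r3,d4) ✓  (p4,d4,r5)→scored(r5,d4) ✓
Counterexamples (restrictor triples failing the scope): 2.

2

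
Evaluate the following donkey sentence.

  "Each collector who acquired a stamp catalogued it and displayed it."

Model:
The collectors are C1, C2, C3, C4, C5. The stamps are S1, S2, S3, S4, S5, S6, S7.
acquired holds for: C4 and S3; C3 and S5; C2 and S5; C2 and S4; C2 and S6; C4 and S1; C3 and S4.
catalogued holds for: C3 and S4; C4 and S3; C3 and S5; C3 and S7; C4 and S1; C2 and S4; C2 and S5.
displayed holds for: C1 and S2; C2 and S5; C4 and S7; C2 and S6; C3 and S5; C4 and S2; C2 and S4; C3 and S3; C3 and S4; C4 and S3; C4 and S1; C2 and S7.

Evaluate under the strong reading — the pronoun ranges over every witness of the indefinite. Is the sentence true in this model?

"it" takes "a stamp" as antecedent — a donkey pronoun bound across the clause boundary.
Strong reading: for every (c,s) with acquired(c,s), catalogued(c,s) ∧ displayed(c,s).
Restrictor pairs: (C2,S4) ✓  (C2,S5) ✓  (C2,S6) ✗  (C3,S4) ✓  (C3,S5) ✓  (C4,S1) ✓  (C4,S3) ✓
Counterexample: (C2,S6) is in acquired but fails the scope.

False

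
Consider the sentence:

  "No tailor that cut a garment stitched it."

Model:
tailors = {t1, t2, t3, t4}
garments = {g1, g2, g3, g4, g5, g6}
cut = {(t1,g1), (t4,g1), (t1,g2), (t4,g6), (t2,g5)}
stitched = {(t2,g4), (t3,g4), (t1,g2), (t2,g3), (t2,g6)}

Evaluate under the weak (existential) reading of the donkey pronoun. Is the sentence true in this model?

"it" takes "a garment" as antecedent — a donkey pronoun bound across the clause boundary.
Truth condition: for no (t,g) with cut(t,g) does stitched(t,g) hold.
Restrictor pairs — does the scope hold? (t1,g1):fails  (t1,g2):holds  (t2,g5):fails  (t4,g1):fails  (t4,g6):fails
Scope holds for 1 pair(s), so the sentence is false.

False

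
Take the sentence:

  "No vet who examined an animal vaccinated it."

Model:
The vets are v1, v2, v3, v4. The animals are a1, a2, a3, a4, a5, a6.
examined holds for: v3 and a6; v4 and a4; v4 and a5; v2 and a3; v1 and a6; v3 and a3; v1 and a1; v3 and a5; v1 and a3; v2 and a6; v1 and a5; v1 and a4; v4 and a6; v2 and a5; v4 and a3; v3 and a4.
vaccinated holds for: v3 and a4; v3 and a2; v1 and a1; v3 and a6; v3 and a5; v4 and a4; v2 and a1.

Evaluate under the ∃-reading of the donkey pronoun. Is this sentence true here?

False

"it" takes "an animal" as antecedent — a donkey pronoun bound across the clause boundary.
Truth condition: for no (v,a) with examined(v,a) does vaccinated(v,a) hold.
Restrictor pairs — does the scope hold? (v1,a1):holds  (v1,a3):fails  (v1,a4):fails  (v1,a5):fails  (v1,a6):fails  (v2,a3):fails  (v2,a5):fails  (v2,a6):fails  (v3,a3):fails  (v3,a4):holds  (v3,a5):holds  (v3,a6):holds  (v4,a3):fails  (v4,a4):holds  (v4,a5):fails  (v4,a6):fails
Scope holds for 5 pair(s), so the sentence is false.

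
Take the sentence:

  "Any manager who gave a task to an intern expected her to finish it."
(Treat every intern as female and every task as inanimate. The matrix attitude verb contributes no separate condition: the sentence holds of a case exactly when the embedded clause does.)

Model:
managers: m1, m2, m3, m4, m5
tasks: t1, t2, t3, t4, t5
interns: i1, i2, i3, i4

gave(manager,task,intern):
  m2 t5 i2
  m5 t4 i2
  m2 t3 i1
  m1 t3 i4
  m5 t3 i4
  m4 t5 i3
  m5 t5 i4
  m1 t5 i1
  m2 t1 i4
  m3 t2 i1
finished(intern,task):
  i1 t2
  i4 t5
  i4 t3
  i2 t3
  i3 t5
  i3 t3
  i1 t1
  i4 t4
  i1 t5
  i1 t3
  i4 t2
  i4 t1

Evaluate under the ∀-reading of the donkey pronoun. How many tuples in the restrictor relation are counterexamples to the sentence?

"her" takes "an intern" as antecedent and "it" takes "a task"; both are donkey pronouns co-varying with the restrictor.
Strong reading: for every (m,t,i) with gave(m,t,i), finished(i,t).
Restrictor triples: (m1,t3,i4)→finished(i4,t3) ✓  (m1,t5,i1)→finished(i1,t5) ✓  (m2,t1,i4)→finished(i4,t1) ✓  (m2,t3,i1)→finished(i1,t3) ✓  (m2,t5,i2)→finished(i2,t5) ✗  (m3,t2,i1)→finished(i1,t2) ✓  (m4,t5,i3)→finished(i3,t5) ✓  (m5,t3,i4)→finished(i4,t3) ✓  (m5,t4,i2)→finished(i2,t4) ✗  (m5,t5,i4)→finished(i4,t5) ✓
Counterexamples (restrictor triples failing the scope): 2.

2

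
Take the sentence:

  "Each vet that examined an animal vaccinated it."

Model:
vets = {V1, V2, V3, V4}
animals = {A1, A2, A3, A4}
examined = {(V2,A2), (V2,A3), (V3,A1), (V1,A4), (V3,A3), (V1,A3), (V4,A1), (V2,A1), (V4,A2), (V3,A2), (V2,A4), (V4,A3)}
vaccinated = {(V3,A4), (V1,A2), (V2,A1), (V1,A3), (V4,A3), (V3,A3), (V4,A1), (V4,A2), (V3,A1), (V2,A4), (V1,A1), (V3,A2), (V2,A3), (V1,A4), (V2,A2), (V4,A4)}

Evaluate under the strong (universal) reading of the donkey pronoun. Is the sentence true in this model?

"it" takes "an animal" as antecedent — a donkey pronoun bound across the clause boundary.
Strong reading: for every (v,a) with examined(v,a), vaccinated(v,a).
Restrictor pairs: (V1,A3) ✓  (V1,A4) ✓  (V2,A1) ✓  (V2,A2) ✓  (V2,A3) ✓  (V2,A4) ✓  (V3,A1) ✓  (V3,A2) ✓  (V3,A3) ✓  (V4,A1) ✓  (V4,A2) ✓  (V4,A3) ✓
Every restrictor pair satisfies the scope.

True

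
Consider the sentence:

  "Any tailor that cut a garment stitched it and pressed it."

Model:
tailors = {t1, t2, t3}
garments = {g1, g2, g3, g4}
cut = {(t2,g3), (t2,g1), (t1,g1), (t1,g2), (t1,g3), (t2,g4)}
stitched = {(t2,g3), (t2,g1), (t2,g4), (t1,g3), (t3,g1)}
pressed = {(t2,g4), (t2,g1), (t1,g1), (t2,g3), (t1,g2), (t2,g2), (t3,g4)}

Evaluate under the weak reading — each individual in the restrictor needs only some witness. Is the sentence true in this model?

"it" takes "a garment" as antecedent — a donkey pronoun bound across the clause boundary.
Weak reading: every tailor t with some cut-garment has at least one cut-garment g such that stitched(t,g) ∧ pressed(t,g).
Per tailor: t1:✗  t2:✓
t1 has no witness among its cut-garments.

False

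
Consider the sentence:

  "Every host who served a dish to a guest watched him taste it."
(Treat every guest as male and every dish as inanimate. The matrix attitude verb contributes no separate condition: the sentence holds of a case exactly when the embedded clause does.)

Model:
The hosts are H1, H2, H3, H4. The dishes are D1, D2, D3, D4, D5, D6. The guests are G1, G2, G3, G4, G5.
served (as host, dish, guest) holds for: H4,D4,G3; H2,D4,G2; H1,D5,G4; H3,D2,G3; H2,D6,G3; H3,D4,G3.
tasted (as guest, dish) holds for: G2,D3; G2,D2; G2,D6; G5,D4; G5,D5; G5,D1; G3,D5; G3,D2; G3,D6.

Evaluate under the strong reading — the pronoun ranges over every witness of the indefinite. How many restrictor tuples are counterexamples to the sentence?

4

"him" takes "a guest" as antecedent and "it" takes "a dish"; both are donkey pronouns co-varying with the restrictor.
Strong reading: for every (h,d,g) with served(h,d,g), tasted(g,d).
Restrictor triples: (H1,D5,G4)→tasted(G4,D5) ✗  (H2,D4,G2)→tasted(G2,D4) ✗  (H2,D6,G3)→tasted(G3,D6) ✓  (H3,D2,G3)→tasted(G3,D2) ✓  (H3,D4,G3)→tasted(G3,D4) ✗  (H4,D4,G3)→tasted(G3,D4) ✗
Counterexamples (restrictor triples failing the scope): 4.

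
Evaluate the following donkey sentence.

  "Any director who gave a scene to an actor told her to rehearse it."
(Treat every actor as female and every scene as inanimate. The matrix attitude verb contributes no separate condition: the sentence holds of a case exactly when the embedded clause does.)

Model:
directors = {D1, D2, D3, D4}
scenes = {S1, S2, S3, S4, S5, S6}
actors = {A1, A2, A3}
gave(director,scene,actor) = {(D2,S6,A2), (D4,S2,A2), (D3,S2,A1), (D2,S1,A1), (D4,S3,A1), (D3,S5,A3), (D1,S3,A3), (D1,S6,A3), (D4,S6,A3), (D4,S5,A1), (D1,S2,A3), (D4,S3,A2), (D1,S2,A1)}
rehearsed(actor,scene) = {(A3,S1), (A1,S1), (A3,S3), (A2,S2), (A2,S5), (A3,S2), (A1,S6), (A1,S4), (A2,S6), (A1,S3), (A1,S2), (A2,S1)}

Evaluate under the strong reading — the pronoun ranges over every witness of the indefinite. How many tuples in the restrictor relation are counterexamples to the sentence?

"her" takes "an actor" as antecedent and "it" takes "a scene"; both are donkey pronouns co-varying with the restrictor.
Strong reading: for every (d,s,a) with gave(d,s,a), rehearsed(a,s).
Restrictor triples: (D1,S2,A1)→rehearsed(A1,S2) ✓  (D1,S2,A3)→rehearsed(A3,S2) ✓  (D1,S3,A3)→rehearsed(A3,S3) ✓  (D1,S6,A3)→rehearsed(A3,S6) ✗  (D2,S1,A1)→rehearsed(A1,S1) ✓  (D2,S6,A2)→rehearsed(A2,S6) ✓  (D3,S2,A1)→rehearsed(A1,S2) ✓  (D3,S5,A3)→rehearsed(A3,S5) ✗  (D4,S2,A2)→rehearsed(A2,S2) ✓  (D4,S3,A1)→rehearsed(A1,S3) ✓  (D4,S3,A2)→rehearsed(A2,S3) ✗  (D4,S5,A1)→rehearsed(A1,S5) ✗  (D4,S6,A3)→rehearsed(A3,S6) ✗
Counterexamples (restrictor triples failing the scope): 5.

5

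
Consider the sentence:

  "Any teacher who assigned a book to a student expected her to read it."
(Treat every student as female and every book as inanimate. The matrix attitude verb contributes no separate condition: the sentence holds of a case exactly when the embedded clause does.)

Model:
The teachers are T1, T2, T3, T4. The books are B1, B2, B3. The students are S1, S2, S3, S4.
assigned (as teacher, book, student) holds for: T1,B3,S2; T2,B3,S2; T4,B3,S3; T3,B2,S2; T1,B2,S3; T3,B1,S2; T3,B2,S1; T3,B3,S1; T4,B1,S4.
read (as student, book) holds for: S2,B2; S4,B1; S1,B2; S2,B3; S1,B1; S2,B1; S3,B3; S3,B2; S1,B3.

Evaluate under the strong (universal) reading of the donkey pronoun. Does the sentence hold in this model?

"her" takes "a student" as antecedent and "it" takes "a book"; both are donkey pronouns co-varying with the restrictor.
Strong reading: for every (t,b,s) with assigned(t,b,s), read(s,b).
Restrictor triples: (T1,B2,S3)→read(S3,B2) ✓  (T1,B3,S2)→read(S2,B3) ✓  (T2,B3,S2)→read(S2,B3) ✓  (T3,B1,S2)→read(S2,B1) ✓  (T3,B2,S1)→read(S1,B2) ✓  (T3,B2,S2)→read(S2,B2) ✓  (T3,B3,S1)→read(S1,B3) ✓  (T4,B1,S4)→read(S4,B1) ✓  (T4,B3,S3)→read(S3,B3) ✓
Every restrictor triple satisfies the scope.

True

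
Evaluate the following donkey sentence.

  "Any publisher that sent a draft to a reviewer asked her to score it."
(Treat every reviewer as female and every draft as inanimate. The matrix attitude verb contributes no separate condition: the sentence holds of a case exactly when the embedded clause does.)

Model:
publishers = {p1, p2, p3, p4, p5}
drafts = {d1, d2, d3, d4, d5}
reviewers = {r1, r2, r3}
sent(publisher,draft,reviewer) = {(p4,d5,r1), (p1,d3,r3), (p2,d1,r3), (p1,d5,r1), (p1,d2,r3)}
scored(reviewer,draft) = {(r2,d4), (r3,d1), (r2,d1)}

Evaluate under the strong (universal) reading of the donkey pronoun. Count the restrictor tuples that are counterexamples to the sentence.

4

"her" takes "a reviewer" as antecedent and "it" takes "a draft"; both are donkey pronouns co-varying with the restrictor.
Strong reading: for every (p,d,r) with sent(p,d,r), scored(r,d).
Restrictor triples: (p1,d2,r3)→scored(r3,d2) ✗  (p1,d3,r3)→scored(r3,d3) ✗  (p1,d5,r1)→scored(r1,d5) ✗  (p2,d1,r3)→scored(r3,d1) ✓  (p4,d5,r1)→scored(r1,d5) ✗
Counterexamples (restrictor triples failing the scope): 4.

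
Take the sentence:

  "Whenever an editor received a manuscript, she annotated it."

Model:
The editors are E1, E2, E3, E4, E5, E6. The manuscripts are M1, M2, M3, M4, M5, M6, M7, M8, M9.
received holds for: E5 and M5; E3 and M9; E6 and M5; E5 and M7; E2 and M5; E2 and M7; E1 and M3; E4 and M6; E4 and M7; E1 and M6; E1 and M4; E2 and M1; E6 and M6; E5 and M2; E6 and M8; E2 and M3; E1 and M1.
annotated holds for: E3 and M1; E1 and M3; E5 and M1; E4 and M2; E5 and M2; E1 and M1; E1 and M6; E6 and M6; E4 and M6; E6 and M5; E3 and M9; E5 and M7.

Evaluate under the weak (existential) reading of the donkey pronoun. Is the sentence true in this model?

False

"it" takes "a manuscript" as antecedent — a donkey pronoun bound across the clause boundary.
Weak reading: every editor e with some received-manuscript has at least one received-manuscript m such that annotated(e,m).
Per editor: E1:✓  E2:✗  E3:✓  E4:✓  E5:✓  E6:✓
E2 has no witness among its received-manuscripts.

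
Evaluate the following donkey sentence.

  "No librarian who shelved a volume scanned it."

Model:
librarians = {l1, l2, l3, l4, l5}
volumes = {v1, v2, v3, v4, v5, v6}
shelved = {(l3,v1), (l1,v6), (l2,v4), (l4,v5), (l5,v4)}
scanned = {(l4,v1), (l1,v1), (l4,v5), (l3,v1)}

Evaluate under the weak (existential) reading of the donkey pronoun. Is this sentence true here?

False

"it" takes "a volume" as antecedent — a donkey pronoun bound across the clause boundary.
Truth condition: for no (l,v) with shelved(l,v) does scanned(l,v) hold.
Restrictor pairs — does the scope hold? (l1,v6):fails  (l2,v4):fails  (l3,v1):holds  (l4,v5):holds  (l5,v4):fails
Scope holds for 2 pair(s), so the sentence is false.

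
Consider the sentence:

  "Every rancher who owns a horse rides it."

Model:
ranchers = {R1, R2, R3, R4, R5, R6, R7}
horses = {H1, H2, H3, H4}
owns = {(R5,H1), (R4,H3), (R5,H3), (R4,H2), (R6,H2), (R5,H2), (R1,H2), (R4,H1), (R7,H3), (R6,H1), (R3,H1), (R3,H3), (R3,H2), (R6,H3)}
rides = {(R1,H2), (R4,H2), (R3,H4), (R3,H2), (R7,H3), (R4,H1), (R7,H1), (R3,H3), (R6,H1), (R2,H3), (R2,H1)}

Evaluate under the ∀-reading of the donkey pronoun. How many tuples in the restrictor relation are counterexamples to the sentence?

7

"it" takes "a horse" as antecedent — a donkey pronoun bound across the clause boundary.
Strong reading: for every (r,h) with owns(r,h), rides(r,h).
Restrictor pairs: (R1,H2) ✓  (R3,H1) ✗  (R3,H2) ✓  (R3,H3) ✓  (R4,H1) ✓  (R4,H2) ✓  (R4,H3) ✗  (R5,H1) ✗  (R5,H2) ✗  (R5,H3) ✗  (R6,H1) ✓  (R6,H2) ✗  (R6,H3) ✗  (R7,H3) ✓
Counterexamples (restrictor pairs failing the scope): 7.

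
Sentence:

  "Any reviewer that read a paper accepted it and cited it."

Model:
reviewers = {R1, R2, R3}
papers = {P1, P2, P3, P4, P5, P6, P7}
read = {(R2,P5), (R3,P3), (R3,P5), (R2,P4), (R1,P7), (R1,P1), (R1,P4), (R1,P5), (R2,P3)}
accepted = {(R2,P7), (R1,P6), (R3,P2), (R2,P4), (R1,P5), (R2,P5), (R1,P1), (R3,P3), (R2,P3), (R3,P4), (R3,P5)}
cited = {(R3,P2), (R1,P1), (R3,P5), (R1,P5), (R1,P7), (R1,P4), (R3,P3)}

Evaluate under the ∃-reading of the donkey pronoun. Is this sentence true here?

"it" takes "a paper" as antecedent — a donkey pronoun bound across the clause boundary.
Weak reading: every reviewer r with some read-paper has at least one read-paper p such that accepted(r,p) ∧ cited(r,p).
Per reviewer: R1:✓  R2:✗  R3:✓
R2 has no witness among its read-papers.

False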